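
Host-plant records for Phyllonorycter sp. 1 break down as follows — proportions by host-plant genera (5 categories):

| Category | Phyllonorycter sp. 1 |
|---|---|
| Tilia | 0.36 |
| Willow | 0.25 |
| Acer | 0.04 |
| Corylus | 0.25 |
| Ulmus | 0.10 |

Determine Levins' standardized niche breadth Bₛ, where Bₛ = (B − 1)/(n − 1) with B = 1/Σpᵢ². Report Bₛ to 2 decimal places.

Σpᵢ² = 0.36² + 0.25² + 0.04² + 0.25² + 0.10² = 0.1296 + 0.0625 + 0.0016 + 0.0625 + 0.0100 = 0.2662
B = 1 / 0.2662 = 3.7566
Bₛ = (B − 1)/(n − 1) = (3.7566 − 1)/(5 − 1) = 2.7566/4 = 0.6892

0.69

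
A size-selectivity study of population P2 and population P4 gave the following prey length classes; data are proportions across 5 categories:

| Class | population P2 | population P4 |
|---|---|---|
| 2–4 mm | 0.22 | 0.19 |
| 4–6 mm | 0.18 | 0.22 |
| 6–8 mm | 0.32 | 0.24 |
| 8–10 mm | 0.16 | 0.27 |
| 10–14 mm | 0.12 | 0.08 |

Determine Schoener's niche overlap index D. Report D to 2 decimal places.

0.85

Σ|p₁ᵢ − p₂ᵢ| = 0.03 + 0.04 + 0.08 + 0.11 + 0.04 = 0.30
D = 1 − ½ × 0.30 = 1 − 0.150 = 0.8500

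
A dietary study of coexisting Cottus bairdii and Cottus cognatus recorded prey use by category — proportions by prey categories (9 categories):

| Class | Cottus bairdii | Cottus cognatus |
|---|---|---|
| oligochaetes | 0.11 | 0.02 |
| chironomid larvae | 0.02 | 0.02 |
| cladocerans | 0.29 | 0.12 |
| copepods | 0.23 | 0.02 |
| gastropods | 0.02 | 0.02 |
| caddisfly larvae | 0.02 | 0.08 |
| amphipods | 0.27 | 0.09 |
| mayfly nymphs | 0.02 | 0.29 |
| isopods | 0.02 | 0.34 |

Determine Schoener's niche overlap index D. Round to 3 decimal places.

Σ|p₁ᵢ − p₂ᵢ| = 0.09 + 0.00 + 0.17 + 0.21 + 0.00 + 0.06 + 0.18 + 0.27 + 0.32 = 1.30
D = 1 − ½ × 1.30 = 1 − 0.650 = 0.35000

0.350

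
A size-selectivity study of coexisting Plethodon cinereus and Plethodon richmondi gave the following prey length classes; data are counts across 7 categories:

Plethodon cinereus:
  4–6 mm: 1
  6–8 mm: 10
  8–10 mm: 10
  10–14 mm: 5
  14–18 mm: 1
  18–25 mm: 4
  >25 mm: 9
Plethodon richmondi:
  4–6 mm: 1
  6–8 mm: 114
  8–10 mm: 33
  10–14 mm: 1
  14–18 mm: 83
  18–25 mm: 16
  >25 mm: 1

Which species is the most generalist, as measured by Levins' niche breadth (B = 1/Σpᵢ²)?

Proportions for Plethodon cinereus (n=40): 1/40=0.0250, 10/40=0.2500, 10/40=0.2500, 5/40=0.1250, 1/40=0.0250, 4/40=0.1000, 9/40=0.2250
Proportions for Plethodon richmondi (n=249): 1/249=0.0040, 114/249=0.4578, 33/249=0.1325, 1/249=0.0040, 83/249=0.3333, 16/249=0.0643, 1/249=0.0040
Σp_cineᵢ² = 0.0250² + 0.2500² + 0.2500² + 0.1250² + 0.0250² + 0.1000² + 0.2250² = 0.000625 + 0.062500 + 0.062500 + 0.015625 + 0.000625 + 0.010000 + 0.050625 = 0.202500
B_cine = 1 / 0.202500 = 4.9383
Σp_richᵢ² = 0.0040² + 0.4578² + 0.1325² + 0.0040² + 0.3333² + 0.0643² + 0.0040² = 0.000016 + 0.209581 + 0.017556 + 0.000016 + 0.111089 + 0.004134 + 0.000016 = 0.342408
B_rich = 1 / 0.342408 = 2.9205
Highest B → broadest niche (most generalist): Plethodon cinereus (B = 4.94).

Plethodon cinereus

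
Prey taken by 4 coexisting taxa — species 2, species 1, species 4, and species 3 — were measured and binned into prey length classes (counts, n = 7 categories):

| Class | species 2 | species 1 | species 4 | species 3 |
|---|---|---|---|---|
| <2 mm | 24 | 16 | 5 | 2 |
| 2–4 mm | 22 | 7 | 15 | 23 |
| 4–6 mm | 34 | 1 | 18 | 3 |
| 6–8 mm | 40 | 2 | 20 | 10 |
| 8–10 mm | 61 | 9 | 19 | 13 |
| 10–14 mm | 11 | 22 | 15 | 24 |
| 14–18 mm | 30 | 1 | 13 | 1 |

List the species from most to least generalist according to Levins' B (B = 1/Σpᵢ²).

species 4 > species 2 > species 3 > species 1

Proportions for species 2 (n=222): 24/222=0.1081, 22/222=0.0991, 34/222=0.1532, 40/222=0.1802, 61/222=0.2748, 11/222=0.0495, 30/222=0.1351
Proportions for species 1 (n=58): 16/58=0.2759, 7/58=0.1207, 1/58=0.0172, 2/58=0.0345, 9/58=0.1552, 22/58=0.3793, 1/58=0.0172
Proportions for species 4 (n=105): 5/105=0.0476, 15/105=0.1429, 18/105=0.1714, 20/105=0.1905, 19/105=0.1810, 15/105=0.1429, 13/105=0.1238
Proportions for species 3 (n=76): 2/76=0.0263, 23/76=0.3026, 3/76=0.0395, 10/76=0.1316, 13/76=0.1711, 24/76=0.3158, 1/76=0.0132
Σp_2ᵢ² = 0.1081² + 0.0991² + 0.1532² + 0.1802² + 0.2748² + 0.0495² + 0.1351² = 0.011686 + 0.009821 + 0.023470 + 0.032472 + 0.075515 + 0.002450 + 0.018252 = 0.173666
B_2 = 1 / 0.173666 = 5.7582
Σp_1ᵢ² = 0.2759² + 0.1207² + 0.0172² + 0.0345² + 0.1552² + 0.3793² + 0.0172² = 0.076121 + 0.014568 + 0.000296 + 0.001190 + 0.024087 + 0.143868 + 0.000296 = 0.260426
B_1 = 1 / 0.260426 = 3.8399
Σp_4ᵢ² = 0.0476² + 0.1429² + 0.1714² + 0.1905² + 0.1810² + 0.1429² + 0.1238² = 0.002266 + 0.020420 + 0.029378 + 0.036290 + 0.032761 + 0.020420 + 0.015326 = 0.156861
B_4 = 1 / 0.156861 = 6.3751
Σp_3ᵢ² = 0.0263² + 0.3026² + 0.0395² + 0.1316² + 0.1711² + 0.3158² + 0.0132² = 0.000692 + 0.091567 + 0.001560 + 0.017319 + 0.029275 + 0.099730 + 0.000174 = 0.240317
B_3 = 1 / 0.240317 = 4.1612
Ranking by B (broadest → narrowest): species 4 (6.38) > species 2 (5.76) > species 3 (4.16) > species 1 (3.84)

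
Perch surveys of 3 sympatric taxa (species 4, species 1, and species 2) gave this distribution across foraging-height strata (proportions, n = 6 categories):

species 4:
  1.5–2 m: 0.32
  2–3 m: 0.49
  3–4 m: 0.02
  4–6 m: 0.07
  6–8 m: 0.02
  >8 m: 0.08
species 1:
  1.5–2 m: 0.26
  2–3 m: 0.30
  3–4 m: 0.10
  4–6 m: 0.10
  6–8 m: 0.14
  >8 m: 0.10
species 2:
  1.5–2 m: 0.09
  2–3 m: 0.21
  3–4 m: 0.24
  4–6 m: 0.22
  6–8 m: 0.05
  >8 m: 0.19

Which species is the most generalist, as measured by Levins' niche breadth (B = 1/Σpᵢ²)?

species 2

Σp_4ᵢ² = 0.32² + 0.49² + 0.02² + 0.07² + 0.02² + 0.08² = 0.1024 + 0.2401 + 0.0004 + 0.0049 + 0.0004 + 0.0064 = 0.3546
B_4 = 1 / 0.3546 = 2.8201
Σp_1ᵢ² = 0.26² + 0.30² + 0.10² + 0.10² + 0.14² + 0.10² = 0.0676 + 0.0900 + 0.0100 + 0.0100 + 0.0196 + 0.0100 = 0.2072
B_1 = 1 / 0.2072 = 4.8263
Σp_2ᵢ² = 0.09² + 0.21² + 0.24² + 0.22² + 0.05² + 0.19² = 0.0081 + 0.0441 + 0.0576 + 0.0484 + 0.0025 + 0.0361 = 0.1968
B_2 = 1 / 0.1968 = 5.0813
Highest B → broadest niche (most generalist): species 2 (B = 5.08).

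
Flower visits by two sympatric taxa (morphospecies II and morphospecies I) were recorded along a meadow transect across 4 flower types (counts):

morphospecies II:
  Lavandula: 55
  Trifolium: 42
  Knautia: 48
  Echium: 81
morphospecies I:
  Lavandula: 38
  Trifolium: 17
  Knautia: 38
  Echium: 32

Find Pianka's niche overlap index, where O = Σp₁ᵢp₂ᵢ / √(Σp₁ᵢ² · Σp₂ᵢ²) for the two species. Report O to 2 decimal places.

Proportions for morphospecies II (n=226): 55/226=0.2434, 42/226=0.1858, 48/226=0.2124, 81/226=0.3584
Proportions for morphospecies I (n=125): 38/125=0.3040, 17/125=0.1360, 38/125=0.3040, 32/125=0.2560
Σ p₁ᵢp₂ᵢ = 0.073994 + 0.025269 + 0.064570 + 0.091750 = 0.255583
Σp_1ᵢ² = 0.2434² + 0.1858² + 0.2124² + 0.3584² = 0.059244 + 0.034522 + 0.045114 + 0.128451 = 0.267331
Σp_2ᵢ² = 0.3040² + 0.1360² + 0.3040² + 0.2560² = 0.092416 + 0.018496 + 0.092416 + 0.065536 = 0.268864
O = 0.255583 / √(0.267331 × 0.268864) = 0.255583 / 0.2680964 = 0.9533

0.95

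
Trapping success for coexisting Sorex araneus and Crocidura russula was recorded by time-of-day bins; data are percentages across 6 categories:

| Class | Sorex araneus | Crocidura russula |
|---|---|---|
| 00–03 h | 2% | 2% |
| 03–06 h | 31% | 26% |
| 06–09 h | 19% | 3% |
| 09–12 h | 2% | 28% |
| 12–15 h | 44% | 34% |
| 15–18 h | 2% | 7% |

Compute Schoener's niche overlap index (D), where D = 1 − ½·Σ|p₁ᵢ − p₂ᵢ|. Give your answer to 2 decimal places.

Convert percentages to proportions (divide by 100).
Σ|p₁ᵢ − p₂ᵢ| = 0.00 + 0.05 + 0.16 + 0.26 + 0.10 + 0.05 = 0.62
D = 1 − ½ × 0.62 = 1 − 0.310 = 0.6900

0.69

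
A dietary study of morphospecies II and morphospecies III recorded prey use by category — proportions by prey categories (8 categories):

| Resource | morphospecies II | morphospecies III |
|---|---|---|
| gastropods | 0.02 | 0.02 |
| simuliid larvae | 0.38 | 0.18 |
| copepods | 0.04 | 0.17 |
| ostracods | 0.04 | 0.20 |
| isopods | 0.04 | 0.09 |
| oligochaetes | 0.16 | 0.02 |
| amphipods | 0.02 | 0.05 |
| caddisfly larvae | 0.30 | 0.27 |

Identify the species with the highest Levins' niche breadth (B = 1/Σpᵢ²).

Σp_IIᵢ² = 0.02² + 0.38² + 0.04² + 0.04² + 0.04² + 0.16² + 0.02² + 0.30² = 0.0004 + 0.1444 + 0.0016 + 0.0016 + 0.0016 + 0.0256 + 0.0004 + 0.0900 = 0.2656
B_II = 1 / 0.2656 = 3.7651
Σp_IIIᵢ² = 0.02² + 0.18² + 0.17² + 0.20² + 0.09² + 0.02² + 0.05² + 0.27² = 0.0004 + 0.0324 + 0.0289 + 0.0400 + 0.0081 + 0.0004 + 0.0025 + 0.0729 = 0.1856
B_III = 1 / 0.1856 = 5.3879
Highest B → broadest niche (most generalist): morphospecies III (B = 5.39).

morphospecies III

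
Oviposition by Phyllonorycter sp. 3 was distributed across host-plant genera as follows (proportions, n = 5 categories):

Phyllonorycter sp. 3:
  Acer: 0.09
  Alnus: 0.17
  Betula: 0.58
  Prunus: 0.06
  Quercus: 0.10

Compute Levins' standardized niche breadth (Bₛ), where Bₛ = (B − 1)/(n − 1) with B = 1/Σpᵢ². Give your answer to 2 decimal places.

Σpᵢ² = 0.09² + 0.17² + 0.58² + 0.06² + 0.10² = 0.0081 + 0.0289 + 0.3364 + 0.0036 + 0.0100 = 0.3870
B = 1 / 0.3870 = 2.5840
Bₛ = (B − 1)/(n − 1) = (2.5840 − 1)/(5 − 1) = 1.5840/4 = 0.3960

0.40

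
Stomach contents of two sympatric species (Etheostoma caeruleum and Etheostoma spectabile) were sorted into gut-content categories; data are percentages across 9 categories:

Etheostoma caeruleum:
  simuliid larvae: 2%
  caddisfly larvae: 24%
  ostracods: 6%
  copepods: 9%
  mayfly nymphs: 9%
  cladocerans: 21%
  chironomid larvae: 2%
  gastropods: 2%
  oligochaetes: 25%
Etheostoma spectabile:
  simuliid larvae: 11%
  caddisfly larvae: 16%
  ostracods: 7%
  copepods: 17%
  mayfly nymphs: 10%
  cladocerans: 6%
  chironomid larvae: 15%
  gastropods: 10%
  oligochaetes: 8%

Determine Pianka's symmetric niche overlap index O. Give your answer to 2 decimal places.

0.70

Convert percentages to proportions (divide by 100).
Σ p₁ᵢp₂ᵢ = 0.0022 + 0.0384 + 0.0042 + 0.0153 + 0.0090 + 0.0126 + 0.0030 + 0.0020 + 0.0200 = 0.1067
Σp_1ᵢ² = 0.02² + 0.24² + 0.06² + 0.09² + 0.09² + 0.21² + 0.02² + 0.02² + 0.25² = 0.0004 + 0.0576 + 0.0036 + 0.0081 + 0.0081 + 0.0441 + 0.0004 + 0.0004 + 0.0625 = 0.1852
Σp_2ᵢ² = 0.11² + 0.16² + 0.07² + 0.17² + 0.10² + 0.06² + 0.15² + 0.10² + 0.08² = 0.0121 + 0.0256 + 0.0049 + 0.0289 + 0.0100 + 0.0036 + 0.0225 + 0.0100 + 0.0064 = 0.1240
O = 0.1067 / √(0.1852 × 0.1240) = 0.1067 / 0.15154 = 0.7041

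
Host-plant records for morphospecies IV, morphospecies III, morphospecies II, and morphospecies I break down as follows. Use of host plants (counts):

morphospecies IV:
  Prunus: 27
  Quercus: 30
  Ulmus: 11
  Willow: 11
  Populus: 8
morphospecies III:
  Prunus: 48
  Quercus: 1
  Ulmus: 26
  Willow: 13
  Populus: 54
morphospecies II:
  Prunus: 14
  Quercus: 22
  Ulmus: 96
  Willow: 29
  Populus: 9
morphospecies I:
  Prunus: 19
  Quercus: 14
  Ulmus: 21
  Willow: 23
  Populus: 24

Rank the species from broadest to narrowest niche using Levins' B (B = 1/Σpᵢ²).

Proportions for morphospecies IV (n=87): 27/87=0.3103, 30/87=0.3448, 11/87=0.1264, 11/87=0.1264, 8/87=0.0920
Proportions for morphospecies III (n=142): 48/142=0.3380, 1/142=0.0070, 26/142=0.1831, 13/142=0.0915, 54/142=0.3803
Proportions for morphospecies II (n=170): 14/170=0.0824, 22/170=0.1294, 96/170=0.5647, 29/170=0.1706, 9/170=0.0529
Proportions for morphospecies I (n=101): 19/101=0.1881, 14/101=0.1386, 21/101=0.2079, 23/101=0.2277, 24/101=0.2376
Σp_IVᵢ² = 0.3103² + 0.3448² + 0.1264² + 0.1264² + 0.0920² = 0.096286 + 0.118887 + 0.015977 + 0.015977 + 0.008464 = 0.255591
B_IV = 1 / 0.255591 = 3.9125
Σp_IIIᵢ² = 0.3380² + 0.0070² + 0.1831² + 0.0915² + 0.3803² = 0.114244 + 0.000049 + 0.033526 + 0.008372 + 0.144628 = 0.300819
B_III = 1 / 0.300819 = 3.3243
Σp_IIᵢ² = 0.0824² + 0.1294² + 0.5647² + 0.1706² + 0.0529² = 0.006790 + 0.016744 + 0.318886 + 0.029104 + 0.002798 = 0.374322
B_II = 1 / 0.374322 = 2.6715
Σp_Iᵢ² = 0.1881² + 0.1386² + 0.2079² + 0.2277² + 0.2376² = 0.035382 + 0.019210 + 0.043222 + 0.051847 + 0.056454 = 0.206115
B_I = 1 / 0.206115 = 4.8517
Ranking by B (broadest → narrowest): morphospecies I (4.85) > morphospecies IV (3.91) > morphospecies III (3.32) > morphospecies II (2.67)

morphospecies I > morphospecies IV > morphospecies III > morphospecies II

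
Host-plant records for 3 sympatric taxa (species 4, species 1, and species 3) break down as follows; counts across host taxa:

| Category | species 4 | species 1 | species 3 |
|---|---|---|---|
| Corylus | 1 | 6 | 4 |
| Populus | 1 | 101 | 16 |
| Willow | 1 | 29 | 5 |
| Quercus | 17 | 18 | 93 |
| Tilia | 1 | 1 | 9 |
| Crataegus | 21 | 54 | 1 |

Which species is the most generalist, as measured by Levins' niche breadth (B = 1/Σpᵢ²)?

Proportions for species 4 (n=42): 1/42=0.0238, 1/42=0.0238, 1/42=0.0238, 17/42=0.4048, 1/42=0.0238, 21/42=0.5000
Proportions for species 1 (n=209): 6/209=0.0287, 101/209=0.4833, 29/209=0.1388, 18/209=0.0861, 1/209=0.0048, 54/209=0.2584
Proportions for species 3 (n=128): 4/128=0.0313, 16/128=0.1250, 5/128=0.0391, 93/128=0.7266, 9/128=0.0703, 1/128=0.0078
Σp_4ᵢ² = 0.0238² + 0.0238² + 0.0238² + 0.4048² + 0.0238² + 0.5000² = 0.000566 + 0.000566 + 0.000566 + 0.163863 + 0.000566 + 0.250000 = 0.416127
B_4 = 1 / 0.416127 = 2.4031
Σp_1ᵢ² = 0.0287² + 0.4833² + 0.1388² + 0.0861² + 0.0048² + 0.2584² = 0.000824 + 0.233579 + 0.019265 + 0.007413 + 0.000023 + 0.066771 = 0.327875
B_1 = 1 / 0.327875 = 3.0499
Σp_3ᵢ² = 0.0313² + 0.1250² + 0.0391² + 0.7266² + 0.0703² + 0.0078² = 0.000980 + 0.015625 + 0.001529 + 0.527948 + 0.004942 + 0.000061 = 0.551085
B_3 = 1 / 0.551085 = 1.8146
Highest B → broadest niche (most generalist): species 1 (B = 3.05).

species 1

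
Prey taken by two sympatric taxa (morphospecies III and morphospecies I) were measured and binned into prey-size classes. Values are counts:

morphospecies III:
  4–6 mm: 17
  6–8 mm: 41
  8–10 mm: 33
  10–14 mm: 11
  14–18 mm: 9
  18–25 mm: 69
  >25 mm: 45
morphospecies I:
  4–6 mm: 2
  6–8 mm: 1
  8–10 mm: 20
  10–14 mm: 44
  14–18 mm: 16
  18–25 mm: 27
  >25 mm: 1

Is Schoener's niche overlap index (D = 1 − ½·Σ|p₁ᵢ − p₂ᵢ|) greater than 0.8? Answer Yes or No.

Proportions for morphospecies III (n=225): 17/225=0.0756, 41/225=0.1822, 33/225=0.1467, 11/225=0.0489, 9/225=0.0400, 69/225=0.3067, 45/225=0.2000
Proportions for morphospecies I (n=111): 2/111=0.0180, 1/111=0.0090, 20/111=0.1802, 44/111=0.3964, 16/111=0.1441, 27/111=0.2432, 1/111=0.0090
Σ|p₁ᵢ − p₂ᵢ| = 0.0576 + 0.1732 + 0.0335 + 0.3475 + 0.1041 + 0.0635 + 0.1910 = 0.9704
D = 1 − ½ × 0.9704 = 1 − 0.48520 = 0.51480
D = 0.51480 < 0.8 → No.

No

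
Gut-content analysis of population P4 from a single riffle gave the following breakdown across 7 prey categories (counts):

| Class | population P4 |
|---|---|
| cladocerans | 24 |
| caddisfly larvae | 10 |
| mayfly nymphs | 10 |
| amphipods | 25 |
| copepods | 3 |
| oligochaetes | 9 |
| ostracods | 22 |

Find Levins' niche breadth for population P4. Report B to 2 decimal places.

Proportions for population P4 (n=103): 24/103=0.2330, 10/103=0.0971, 10/103=0.0971, 25/103=0.2427, 3/103=0.0291, 9/103=0.0874, 22/103=0.2136
Σpᵢ² = 0.2330² + 0.0971² + 0.0971² + 0.2427² + 0.0291² + 0.0874² + 0.2136² = 0.054289 + 0.009428 + 0.009428 + 0.058903 + 0.000847 + 0.007639 + 0.045625 = 0.186159
B = 1 / 0.186159 = 5.3718

5.37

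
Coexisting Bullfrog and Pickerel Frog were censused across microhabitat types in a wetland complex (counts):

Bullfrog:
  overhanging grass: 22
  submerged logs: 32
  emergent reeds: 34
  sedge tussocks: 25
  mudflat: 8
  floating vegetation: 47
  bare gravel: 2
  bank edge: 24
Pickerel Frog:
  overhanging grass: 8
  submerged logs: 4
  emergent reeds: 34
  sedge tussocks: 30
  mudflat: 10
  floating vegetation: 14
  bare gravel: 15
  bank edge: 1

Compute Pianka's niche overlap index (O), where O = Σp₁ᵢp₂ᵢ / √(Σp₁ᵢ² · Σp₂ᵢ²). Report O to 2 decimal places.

0.74

Proportions for Bullfrog (n=194): 22/194=0.1134, 32/194=0.1649, 34/194=0.1753, 25/194=0.1289, 8/194=0.0412, 47/194=0.2423, 2/194=0.0103, 24/194=0.1237
Proportions for Pickerel Frog (n=116): 8/116=0.0690, 4/116=0.0345, 34/116=0.2931, 30/116=0.2586, 10/116=0.0862, 14/116=0.1207, 15/116=0.1293, 1/116=0.0086
Σ p₁ᵢp₂ᵢ = 0.007825 + 0.005689 + 0.051380 + 0.033334 + 0.003551 + 0.029246 + 0.001332 + 0.001064 = 0.133421
Σp_1ᵢ² = 0.1134² + 0.1649² + 0.1753² + 0.1289² + 0.0412² + 0.2423² + 0.0103² + 0.1237² = 0.012860 + 0.027192 + 0.030730 + 0.016615 + 0.001697 + 0.058709 + 0.000106 + 0.015302 = 0.163211
Σp_2ᵢ² = 0.0690² + 0.0345² + 0.2931² + 0.2586² + 0.0862² + 0.1207² + 0.1293² + 0.0086² = 0.004761 + 0.001190 + 0.085908 + 0.066874 + 0.007430 + 0.014568 + 0.016718 + 0.000074 = 0.197523
O = 0.133421 / √(0.163211 × 0.197523) = 0.133421 / 0.1795492 = 0.7431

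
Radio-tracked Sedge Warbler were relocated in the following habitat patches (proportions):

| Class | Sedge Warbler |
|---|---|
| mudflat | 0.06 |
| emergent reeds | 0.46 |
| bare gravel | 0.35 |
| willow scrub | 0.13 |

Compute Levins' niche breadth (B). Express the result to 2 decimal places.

2.82

Σpᵢ² = 0.06² + 0.46² + 0.35² + 0.13² = 0.0036 + 0.2116 + 0.1225 + 0.0169 = 0.3546
B = 1 / 0.3546 = 2.8201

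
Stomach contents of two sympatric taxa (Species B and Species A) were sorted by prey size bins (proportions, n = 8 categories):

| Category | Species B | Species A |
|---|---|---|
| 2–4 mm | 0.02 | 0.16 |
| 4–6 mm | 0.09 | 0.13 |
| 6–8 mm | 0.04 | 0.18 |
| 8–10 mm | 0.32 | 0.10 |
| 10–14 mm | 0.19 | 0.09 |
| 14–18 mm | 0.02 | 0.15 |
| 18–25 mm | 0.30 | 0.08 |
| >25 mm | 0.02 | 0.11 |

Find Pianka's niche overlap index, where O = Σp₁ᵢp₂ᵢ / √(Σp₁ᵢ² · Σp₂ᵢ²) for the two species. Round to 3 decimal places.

Σ p₁ᵢp₂ᵢ = 0.0032 + 0.0117 + 0.0072 + 0.0320 + 0.0171 + 0.0030 + 0.0240 + 0.0022 = 0.1004
Σp_1ᵢ² = 0.02² + 0.09² + 0.04² + 0.32² + 0.19² + 0.02² + 0.30² + 0.02² = 0.0004 + 0.0081 + 0.0016 + 0.1024 + 0.0361 + 0.0004 + 0.0900 + 0.0004 = 0.2394
Σp_2ᵢ² = 0.16² + 0.13² + 0.18² + 0.10² + 0.09² + 0.15² + 0.08² + 0.11² = 0.0256 + 0.0169 + 0.0324 + 0.0100 + 0.0081 + 0.0225 + 0.0064 + 0.0121 = 0.1340
O = 0.1004 / √(0.2394 × 0.1340) = 0.1004 / 0.179108 = 0.56056

0.561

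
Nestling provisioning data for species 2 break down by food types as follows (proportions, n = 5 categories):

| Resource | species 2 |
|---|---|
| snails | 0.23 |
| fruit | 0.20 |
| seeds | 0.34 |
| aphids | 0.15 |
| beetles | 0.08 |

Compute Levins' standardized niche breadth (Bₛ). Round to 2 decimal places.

0.80

Σpᵢ² = 0.23² + 0.20² + 0.34² + 0.15² + 0.08² = 0.0529 + 0.0400 + 0.1156 + 0.0225 + 0.0064 = 0.2374
B = 1 / 0.2374 = 4.2123
Bₛ = (B − 1)/(n − 1) = (4.2123 − 1)/(5 − 1) = 3.2123/4 = 0.8031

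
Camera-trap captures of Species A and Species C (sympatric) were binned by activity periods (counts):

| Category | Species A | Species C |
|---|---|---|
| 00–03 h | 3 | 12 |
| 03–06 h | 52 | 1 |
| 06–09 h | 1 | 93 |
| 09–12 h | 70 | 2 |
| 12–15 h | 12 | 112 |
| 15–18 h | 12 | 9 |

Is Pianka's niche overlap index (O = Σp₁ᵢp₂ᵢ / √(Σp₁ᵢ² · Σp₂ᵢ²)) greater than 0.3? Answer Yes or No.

No

Proportions for Species A (n=150): 3/150=0.0200, 52/150=0.3467, 1/150=0.0067, 70/150=0.4667, 12/150=0.0800, 12/150=0.0800
Proportions for Species C (n=229): 12/229=0.0524, 1/229=0.0044, 93/229=0.4061, 2/229=0.0087, 112/229=0.4891, 9/229=0.0393
Σ p₁ᵢp₂ᵢ = 0.001048 + 0.001525 + 0.002721 + 0.004060 + 0.039128 + 0.003144 = 0.051626
Σp_1ᵢ² = 0.0200² + 0.3467² + 0.0067² + 0.4667² + 0.0800² + 0.0800² = 0.000400 + 0.120201 + 0.000045 + 0.217809 + 0.006400 + 0.006400 = 0.351255
Σp_2ᵢ² = 0.0524² + 0.0044² + 0.4061² + 0.0087² + 0.4891² + 0.0393² = 0.002746 + 0.000019 + 0.164917 + 0.000076 + 0.239219 + 0.001544 = 0.408521
O = 0.051626 / √(0.351255 × 0.408521) = 0.051626 / 0.3788074 = 0.1363
O = 0.1363 < 0.3 → No.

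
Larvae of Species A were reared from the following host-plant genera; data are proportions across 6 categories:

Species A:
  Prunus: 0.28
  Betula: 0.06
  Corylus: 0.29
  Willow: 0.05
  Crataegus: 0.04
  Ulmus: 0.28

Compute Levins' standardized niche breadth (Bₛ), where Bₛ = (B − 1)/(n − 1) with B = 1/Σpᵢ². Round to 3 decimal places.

Σpᵢ² = 0.28² + 0.06² + 0.29² + 0.05² + 0.04² + 0.28² = 0.0784 + 0.0036 + 0.0841 + 0.0025 + 0.0016 + 0.0784 = 0.2486
B = 1 / 0.2486 = 4.02253
Bₛ = (B − 1)/(n − 1) = (4.02253 − 1)/(6 − 1) = 3.02253/5 = 0.60451

0.605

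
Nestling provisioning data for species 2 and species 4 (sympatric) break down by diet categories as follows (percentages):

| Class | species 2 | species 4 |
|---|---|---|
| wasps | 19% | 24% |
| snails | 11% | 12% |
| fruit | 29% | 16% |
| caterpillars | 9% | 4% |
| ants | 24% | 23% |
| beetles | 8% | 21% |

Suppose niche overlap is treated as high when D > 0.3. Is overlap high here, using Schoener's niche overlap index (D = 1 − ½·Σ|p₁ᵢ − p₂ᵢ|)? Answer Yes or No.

Yes

Convert percentages to proportions (divide by 100).
Σ|p₁ᵢ − p₂ᵢ| = 0.05 + 0.01 + 0.13 + 0.05 + 0.01 + 0.13 = 0.38
D = 1 − ½ × 0.38 = 1 − 0.190 = 0.8100
D = 0.8100 > 0.3 → Yes.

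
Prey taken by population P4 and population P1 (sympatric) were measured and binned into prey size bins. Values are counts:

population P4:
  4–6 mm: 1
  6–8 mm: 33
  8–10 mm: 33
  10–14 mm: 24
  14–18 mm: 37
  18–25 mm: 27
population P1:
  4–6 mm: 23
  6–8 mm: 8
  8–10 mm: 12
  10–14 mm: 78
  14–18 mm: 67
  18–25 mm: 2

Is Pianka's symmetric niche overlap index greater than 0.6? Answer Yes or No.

Proportions for population P4 (n=155): 1/155=0.0065, 33/155=0.2129, 33/155=0.2129, 24/155=0.1548, 37/155=0.2387, 27/155=0.1742
Proportions for population P1 (n=190): 23/190=0.1211, 8/190=0.0421, 12/190=0.0632, 78/190=0.4105, 67/190=0.3526, 2/190=0.0105
Σ p₁ᵢp₂ᵢ = 0.000787 + 0.008963 + 0.013455 + 0.063545 + 0.084166 + 0.001829 = 0.172745
Σp_1ᵢ² = 0.0065² + 0.2129² + 0.2129² + 0.1548² + 0.2387² + 0.1742² = 0.000042 + 0.045326 + 0.045326 + 0.023963 + 0.056978 + 0.030346 = 0.201981
Σp_2ᵢ² = 0.1211² + 0.0421² + 0.0632² + 0.4105² + 0.3526² + 0.0105² = 0.014665 + 0.001772 + 0.003994 + 0.168510 + 0.124327 + 0.000110 = 0.313378
O = 0.172745 / √(0.201981 × 0.313378) = 0.172745 / 0.2515878 = 0.6866
O = 0.6866 > 0.6 → Yes.

Yes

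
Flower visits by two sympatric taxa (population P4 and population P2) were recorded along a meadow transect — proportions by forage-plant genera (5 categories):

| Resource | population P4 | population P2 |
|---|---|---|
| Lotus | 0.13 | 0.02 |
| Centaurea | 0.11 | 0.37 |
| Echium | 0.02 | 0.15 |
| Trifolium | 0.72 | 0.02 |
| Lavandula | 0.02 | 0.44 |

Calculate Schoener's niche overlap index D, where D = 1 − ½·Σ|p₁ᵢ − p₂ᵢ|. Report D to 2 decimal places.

0.19

Σ|p₁ᵢ − p₂ᵢ| = 0.11 + 0.26 + 0.13 + 0.70 + 0.42 = 1.62
D = 1 − ½ × 1.62 = 1 − 0.810 = 0.1900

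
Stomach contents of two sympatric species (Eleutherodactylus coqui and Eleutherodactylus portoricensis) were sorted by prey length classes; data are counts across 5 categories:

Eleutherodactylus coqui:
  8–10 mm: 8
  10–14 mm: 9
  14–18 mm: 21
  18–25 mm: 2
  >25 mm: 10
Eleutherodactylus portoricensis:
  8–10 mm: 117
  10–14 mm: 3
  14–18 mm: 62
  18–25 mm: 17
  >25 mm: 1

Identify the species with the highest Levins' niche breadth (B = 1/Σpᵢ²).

Proportions for Eleutherodactylus coqui (n=50): 8/50=0.1600, 9/50=0.1800, 21/50=0.4200, 2/50=0.0400, 10/50=0.2000
Proportions for Eleutherodactylus portoricensis (n=200): 117/200=0.5850, 3/200=0.0150, 62/200=0.3100, 17/200=0.0850, 1/200=0.0050
Σp_coquᵢ² = 0.1600² + 0.1800² + 0.4200² + 0.0400² + 0.2000² = 0.025600 + 0.032400 + 0.176400 + 0.001600 + 0.040000 = 0.276000
B_coqu = 1 / 0.276000 = 3.6232
Σp_portᵢ² = 0.5850² + 0.0150² + 0.3100² + 0.0850² + 0.0050² = 0.342225 + 0.000225 + 0.096100 + 0.007225 + 0.000025 = 0.445800
B_port = 1 / 0.445800 = 2.2432
Highest B → broadest niche (most generalist): Eleutherodactylus coqui (B = 3.62).

Eleutherodactylus coqui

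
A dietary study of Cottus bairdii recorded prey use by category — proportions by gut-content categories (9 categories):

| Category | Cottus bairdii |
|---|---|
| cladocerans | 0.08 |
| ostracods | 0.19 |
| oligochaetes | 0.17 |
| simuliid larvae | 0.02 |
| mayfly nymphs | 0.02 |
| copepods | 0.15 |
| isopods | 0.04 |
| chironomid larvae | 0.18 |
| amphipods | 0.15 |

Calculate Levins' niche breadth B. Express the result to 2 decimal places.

Σpᵢ² = 0.08² + 0.19² + 0.17² + 0.02² + 0.02² + 0.15² + 0.04² + 0.18² + 0.15² = 0.0064 + 0.0361 + 0.0289 + 0.0004 + 0.0004 + 0.0225 + 0.0016 + 0.0324 + 0.0225 = 0.1512
B = 1 / 0.1512 = 6.6138

6.61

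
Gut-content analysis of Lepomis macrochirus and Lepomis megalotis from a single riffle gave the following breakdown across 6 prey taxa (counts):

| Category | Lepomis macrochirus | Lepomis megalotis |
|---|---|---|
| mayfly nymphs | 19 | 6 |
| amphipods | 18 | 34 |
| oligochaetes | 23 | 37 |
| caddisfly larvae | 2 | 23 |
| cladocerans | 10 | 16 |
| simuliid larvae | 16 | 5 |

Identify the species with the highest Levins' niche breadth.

Lepomis macrochirus

Proportions for Lepomis macrochirus (n=88): 19/88=0.2159, 18/88=0.2045, 23/88=0.2614, 2/88=0.0227, 10/88=0.1136, 16/88=0.1818
Proportions for Lepomis megalotis (n=121): 6/121=0.0496, 34/121=0.2810, 37/121=0.3058, 23/121=0.1901, 16/121=0.1322, 5/121=0.0413
Σp_macrᵢ² = 0.2159² + 0.2045² + 0.2614² + 0.0227² + 0.1136² + 0.1818² = 0.046613 + 0.041820 + 0.068330 + 0.000515 + 0.012905 + 0.033051 = 0.203234
B_macr = 1 / 0.203234 = 4.9204
Σp_megaᵢ² = 0.0496² + 0.2810² + 0.3058² + 0.1901² + 0.1322² + 0.0413² = 0.002460 + 0.078961 + 0.093514 + 0.036138 + 0.017477 + 0.001706 = 0.230256
B_mega = 1 / 0.230256 = 4.3430
Highest B → broadest niche (most generalist): Lepomis macrochirus (B = 4.92).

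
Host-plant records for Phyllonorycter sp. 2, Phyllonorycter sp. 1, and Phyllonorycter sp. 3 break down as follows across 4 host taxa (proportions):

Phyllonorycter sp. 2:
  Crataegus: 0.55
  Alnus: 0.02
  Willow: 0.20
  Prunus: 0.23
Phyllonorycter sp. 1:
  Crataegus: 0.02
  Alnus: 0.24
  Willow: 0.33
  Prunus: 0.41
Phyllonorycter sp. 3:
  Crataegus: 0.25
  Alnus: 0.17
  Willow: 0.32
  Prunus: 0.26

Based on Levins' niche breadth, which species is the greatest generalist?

Σp_2ᵢ² = 0.55² + 0.02² + 0.20² + 0.23² = 0.3025 + 0.0004 + 0.0400 + 0.0529 = 0.3958
B_2 = 1 / 0.3958 = 2.5265
Σp_1ᵢ² = 0.02² + 0.24² + 0.33² + 0.41² = 0.0004 + 0.0576 + 0.1089 + 0.1681 = 0.3350
B_1 = 1 / 0.3350 = 2.9851
Σp_3ᵢ² = 0.25² + 0.17² + 0.32² + 0.26² = 0.0625 + 0.0289 + 0.1024 + 0.0676 = 0.2614
B_3 = 1 / 0.2614 = 3.8256
Highest B → broadest niche (most generalist): Phyllonorycter sp. 3 (B = 3.83).

Phyllonorycter sp. 3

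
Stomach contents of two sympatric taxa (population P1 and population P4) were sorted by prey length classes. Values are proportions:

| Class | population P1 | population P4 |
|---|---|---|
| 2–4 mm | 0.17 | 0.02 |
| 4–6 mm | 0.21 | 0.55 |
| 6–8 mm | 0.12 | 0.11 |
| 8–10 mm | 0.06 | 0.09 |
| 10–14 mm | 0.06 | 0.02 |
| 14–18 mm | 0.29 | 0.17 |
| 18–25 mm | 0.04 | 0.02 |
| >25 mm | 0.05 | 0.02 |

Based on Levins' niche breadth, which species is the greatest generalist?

population P1

Σp_P1ᵢ² = 0.17² + 0.21² + 0.12² + 0.06² + 0.06² + 0.29² + 0.04² + 0.05² = 0.0289 + 0.0441 + 0.0144 + 0.0036 + 0.0036 + 0.0841 + 0.0016 + 0.0025 = 0.1828
B_P1 = 1 / 0.1828 = 5.4705
Σp_P4ᵢ² = 0.02² + 0.55² + 0.11² + 0.09² + 0.02² + 0.17² + 0.02² + 0.02² = 0.0004 + 0.3025 + 0.0121 + 0.0081 + 0.0004 + 0.0289 + 0.0004 + 0.0004 = 0.3532
B_P4 = 1 / 0.3532 = 2.8313
Highest B → broadest niche (most generalist): population P1 (B = 5.47).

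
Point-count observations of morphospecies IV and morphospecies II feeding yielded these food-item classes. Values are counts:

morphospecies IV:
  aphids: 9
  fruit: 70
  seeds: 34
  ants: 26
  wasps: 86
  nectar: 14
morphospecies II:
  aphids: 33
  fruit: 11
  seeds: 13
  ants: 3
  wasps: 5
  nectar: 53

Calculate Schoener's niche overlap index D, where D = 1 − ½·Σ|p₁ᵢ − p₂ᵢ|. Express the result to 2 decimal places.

Proportions for morphospecies IV (n=239): 9/239=0.0377, 70/239=0.2929, 34/239=0.1423, 26/239=0.1088, 86/239=0.3598, 14/239=0.0586
Proportions for morphospecies II (n=118): 33/118=0.2797, 11/118=0.0932, 13/118=0.1102, 3/118=0.0254, 5/118=0.0424, 53/118=0.4492
Σ|p₁ᵢ − p₂ᵢ| = 0.2420 + 0.1997 + 0.0321 + 0.0834 + 0.3174 + 0.3906 = 1.2652
D = 1 − ½ × 1.2652 = 1 − 0.63260 = 0.36740

0.37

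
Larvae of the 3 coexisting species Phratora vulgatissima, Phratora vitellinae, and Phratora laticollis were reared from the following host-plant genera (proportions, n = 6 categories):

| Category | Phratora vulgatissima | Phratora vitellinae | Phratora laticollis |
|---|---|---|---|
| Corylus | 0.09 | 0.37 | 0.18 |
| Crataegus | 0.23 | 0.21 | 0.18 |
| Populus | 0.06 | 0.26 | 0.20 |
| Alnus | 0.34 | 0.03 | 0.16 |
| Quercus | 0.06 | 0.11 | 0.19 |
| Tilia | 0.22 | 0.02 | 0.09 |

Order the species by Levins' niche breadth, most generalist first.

Phratora laticollis > Phratora vulgatissima > Phratora vitellinae

Σp_vulgᵢ² = 0.09² + 0.23² + 0.06² + 0.34² + 0.06² + 0.22² = 0.0081 + 0.0529 + 0.0036 + 0.1156 + 0.0036 + 0.0484 = 0.2322
B_vulg = 1 / 0.2322 = 4.3066
Σp_viteᵢ² = 0.37² + 0.21² + 0.26² + 0.03² + 0.11² + 0.02² = 0.1369 + 0.0441 + 0.0676 + 0.0009 + 0.0121 + 0.0004 = 0.2620
B_vite = 1 / 0.2620 = 3.8168
Σp_latiᵢ² = 0.18² + 0.18² + 0.20² + 0.16² + 0.19² + 0.09² = 0.0324 + 0.0324 + 0.0400 + 0.0256 + 0.0361 + 0.0081 = 0.1746
B_lati = 1 / 0.1746 = 5.7274
Ranking by B (broadest → narrowest): Phratora laticollis (5.73) > Phratora vulgatissima (4.31) > Phratora vitellinae (3.82)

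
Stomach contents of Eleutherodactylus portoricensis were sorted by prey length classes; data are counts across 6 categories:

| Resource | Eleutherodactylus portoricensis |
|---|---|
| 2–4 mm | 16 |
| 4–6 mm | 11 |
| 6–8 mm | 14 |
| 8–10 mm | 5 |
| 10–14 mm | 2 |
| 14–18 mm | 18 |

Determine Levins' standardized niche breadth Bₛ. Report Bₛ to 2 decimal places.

0.74

Proportions for Eleutherodactylus portoricensis (n=66): 16/66=0.2424, 11/66=0.1667, 14/66=0.2121, 5/66=0.0758, 2/66=0.0303, 18/66=0.2727
Σpᵢ² = 0.2424² + 0.1667² + 0.2121² + 0.0758² + 0.0303² + 0.2727² = 0.058758 + 0.027789 + 0.044986 + 0.005746 + 0.000918 + 0.074365 = 0.212562
B = 1 / 0.212562 = 4.7045
Bₛ = (B − 1)/(n − 1) = (4.7045 − 1)/(6 − 1) = 3.7045/5 = 0.7409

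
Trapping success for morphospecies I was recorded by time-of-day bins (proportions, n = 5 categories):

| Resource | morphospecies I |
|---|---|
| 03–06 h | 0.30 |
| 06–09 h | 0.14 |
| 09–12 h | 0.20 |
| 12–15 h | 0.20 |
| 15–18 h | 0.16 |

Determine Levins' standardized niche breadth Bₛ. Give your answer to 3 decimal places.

0.912

Σpᵢ² = 0.30² + 0.14² + 0.20² + 0.20² + 0.16² = 0.0900 + 0.0196 + 0.0400 + 0.0400 + 0.0256 = 0.2152
B = 1 / 0.2152 = 4.64684
Bₛ = (B − 1)/(n − 1) = (4.64684 − 1)/(5 − 1) = 3.64684/4 = 0.91171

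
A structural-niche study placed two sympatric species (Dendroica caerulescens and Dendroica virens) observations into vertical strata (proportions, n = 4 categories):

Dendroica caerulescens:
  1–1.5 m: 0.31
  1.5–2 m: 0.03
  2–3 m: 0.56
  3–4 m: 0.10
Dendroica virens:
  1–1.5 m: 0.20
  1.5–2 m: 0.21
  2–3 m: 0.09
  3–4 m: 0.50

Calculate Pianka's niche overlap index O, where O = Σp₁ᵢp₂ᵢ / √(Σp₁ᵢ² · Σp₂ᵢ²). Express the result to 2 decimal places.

0.44

Σ p₁ᵢp₂ᵢ = 0.0620 + 0.0063 + 0.0504 + 0.0500 = 0.1687
Σp_1ᵢ² = 0.31² + 0.03² + 0.56² + 0.10² = 0.0961 + 0.0009 + 0.3136 + 0.0100 = 0.4206
Σp_2ᵢ² = 0.20² + 0.21² + 0.09² + 0.50² = 0.0400 + 0.0441 + 0.0081 + 0.2500 = 0.3422
O = 0.1687 / √(0.4206 × 0.3422) = 0.1687 / 0.37938 = 0.4447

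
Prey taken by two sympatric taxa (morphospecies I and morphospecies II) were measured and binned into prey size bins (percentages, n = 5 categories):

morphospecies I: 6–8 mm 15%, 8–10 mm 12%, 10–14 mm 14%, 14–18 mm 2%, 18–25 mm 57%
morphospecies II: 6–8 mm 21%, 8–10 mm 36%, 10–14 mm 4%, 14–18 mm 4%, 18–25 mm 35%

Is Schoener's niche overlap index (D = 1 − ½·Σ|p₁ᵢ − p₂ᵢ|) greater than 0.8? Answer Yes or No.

No

Convert percentages to proportions (divide by 100).
Σ|p₁ᵢ − p₂ᵢ| = 0.06 + 0.24 + 0.10 + 0.02 + 0.22 = 0.64
D = 1 − ½ × 0.64 = 1 − 0.320 = 0.6800
D = 0.6800 < 0.8 → No.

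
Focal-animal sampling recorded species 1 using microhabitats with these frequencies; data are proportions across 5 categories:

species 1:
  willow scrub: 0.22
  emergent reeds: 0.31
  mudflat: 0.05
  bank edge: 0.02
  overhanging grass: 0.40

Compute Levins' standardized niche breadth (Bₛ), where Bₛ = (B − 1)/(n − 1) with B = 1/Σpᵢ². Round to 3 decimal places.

0.563

Σpᵢ² = 0.22² + 0.31² + 0.05² + 0.02² + 0.40² = 0.0484 + 0.0961 + 0.0025 + 0.0004 + 0.1600 = 0.3074
B = 1 / 0.3074 = 3.25309
Bₛ = (B − 1)/(n − 1) = (3.25309 − 1)/(5 − 1) = 2.25309/4 = 0.56327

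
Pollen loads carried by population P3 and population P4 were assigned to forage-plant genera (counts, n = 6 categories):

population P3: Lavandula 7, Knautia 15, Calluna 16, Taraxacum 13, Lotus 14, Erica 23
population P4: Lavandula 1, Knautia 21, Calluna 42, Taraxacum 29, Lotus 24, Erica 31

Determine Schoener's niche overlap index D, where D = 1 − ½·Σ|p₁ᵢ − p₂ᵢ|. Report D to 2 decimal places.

0.85

Proportions for population P3 (n=88): 7/88=0.0795, 15/88=0.1705, 16/88=0.1818, 13/88=0.1477, 14/88=0.1591, 23/88=0.2614
Proportions for population P4 (n=148): 1/148=0.0068, 21/148=0.1419, 42/148=0.2838, 29/148=0.1959, 24/148=0.1622, 31/148=0.2095
Σ|p₁ᵢ − p₂ᵢ| = 0.0727 + 0.0286 + 0.1020 + 0.0482 + 0.0031 + 0.0519 = 0.3065
D = 1 − ½ × 0.3065 = 1 − 0.15325 = 0.84675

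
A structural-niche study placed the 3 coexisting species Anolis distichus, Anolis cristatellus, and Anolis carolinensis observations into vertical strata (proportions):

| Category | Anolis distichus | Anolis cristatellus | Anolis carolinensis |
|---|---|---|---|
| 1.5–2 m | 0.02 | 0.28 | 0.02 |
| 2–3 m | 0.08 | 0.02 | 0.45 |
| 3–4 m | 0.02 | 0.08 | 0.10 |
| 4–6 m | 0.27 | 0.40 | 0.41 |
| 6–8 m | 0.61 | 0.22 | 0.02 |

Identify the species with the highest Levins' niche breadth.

Σp_distᵢ² = 0.02² + 0.08² + 0.02² + 0.27² + 0.61² = 0.0004 + 0.0064 + 0.0004 + 0.0729 + 0.3721 = 0.4522
B_dist = 1 / 0.4522 = 2.2114
Σp_crisᵢ² = 0.28² + 0.02² + 0.08² + 0.40² + 0.22² = 0.0784 + 0.0004 + 0.0064 + 0.1600 + 0.0484 = 0.2936
B_cris = 1 / 0.2936 = 3.4060
Σp_caroᵢ² = 0.02² + 0.45² + 0.10² + 0.41² + 0.02² = 0.0004 + 0.2025 + 0.0100 + 0.1681 + 0.0004 = 0.3814
B_caro = 1 / 0.3814 = 2.6219
Highest B → broadest niche (most generalist): Anolis cristatellus (B = 3.41).

Anolis cristatellus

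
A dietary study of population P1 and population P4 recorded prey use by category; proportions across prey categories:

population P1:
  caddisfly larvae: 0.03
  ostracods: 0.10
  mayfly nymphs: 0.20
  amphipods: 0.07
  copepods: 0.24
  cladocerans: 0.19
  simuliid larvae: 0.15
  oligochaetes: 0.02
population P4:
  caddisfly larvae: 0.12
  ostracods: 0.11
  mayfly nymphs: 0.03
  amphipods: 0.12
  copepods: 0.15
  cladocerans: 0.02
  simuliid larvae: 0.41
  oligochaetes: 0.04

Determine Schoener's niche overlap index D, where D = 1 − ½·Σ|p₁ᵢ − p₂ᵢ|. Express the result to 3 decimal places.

Σ|p₁ᵢ − p₂ᵢ| = 0.09 + 0.01 + 0.17 + 0.05 + 0.09 + 0.17 + 0.26 + 0.02 = 0.86
D = 1 − ½ × 0.86 = 1 − 0.430 = 0.57000

0.570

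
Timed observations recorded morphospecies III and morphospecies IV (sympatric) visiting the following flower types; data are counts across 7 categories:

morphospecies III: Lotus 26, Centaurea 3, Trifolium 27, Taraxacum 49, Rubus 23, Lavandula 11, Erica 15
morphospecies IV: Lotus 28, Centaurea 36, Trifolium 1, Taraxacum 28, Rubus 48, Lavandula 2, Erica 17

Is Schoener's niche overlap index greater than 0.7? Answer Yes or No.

No

Proportions for morphospecies III (n=154): 26/154=0.1688, 3/154=0.0195, 27/154=0.1753, 49/154=0.3182, 23/154=0.1494, 11/154=0.0714, 15/154=0.0974
Proportions for morphospecies IV (n=160): 28/160=0.1750, 36/160=0.2250, 1/160=0.0063, 28/160=0.1750, 48/160=0.3000, 2/160=0.0125, 17/160=0.1063
Σ|p₁ᵢ − p₂ᵢ| = 0.0062 + 0.2055 + 0.1690 + 0.1432 + 0.1506 + 0.0589 + 0.0089 = 0.7423
D = 1 − ½ × 0.7423 = 1 − 0.37115 = 0.62885
D = 0.62885 < 0.7 → No.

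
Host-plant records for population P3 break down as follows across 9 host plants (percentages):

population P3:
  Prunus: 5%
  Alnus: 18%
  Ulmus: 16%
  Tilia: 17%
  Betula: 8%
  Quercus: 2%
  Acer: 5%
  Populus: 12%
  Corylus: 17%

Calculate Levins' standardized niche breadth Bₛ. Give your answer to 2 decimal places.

0.76

Convert percentages to proportions (divide by 100).
Σpᵢ² = 0.05² + 0.18² + 0.16² + 0.17² + 0.08² + 0.02² + 0.05² + 0.12² + 0.17² = 0.0025 + 0.0324 + 0.0256 + 0.0289 + 0.0064 + 0.0004 + 0.0025 + 0.0144 + 0.0289 = 0.1420
B = 1 / 0.1420 = 7.0423
Bₛ = (B − 1)/(n − 1) = (7.0423 − 1)/(9 − 1) = 6.0423/8 = 0.7553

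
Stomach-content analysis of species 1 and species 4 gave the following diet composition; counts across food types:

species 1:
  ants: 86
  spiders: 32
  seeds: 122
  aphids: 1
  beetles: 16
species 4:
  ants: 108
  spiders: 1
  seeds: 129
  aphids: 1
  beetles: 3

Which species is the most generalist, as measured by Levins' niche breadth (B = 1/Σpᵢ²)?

species 1

Proportions for species 1 (n=257): 86/257=0.3346, 32/257=0.1245, 122/257=0.4747, 1/257=0.0039, 16/257=0.0623
Proportions for species 4 (n=242): 108/242=0.4463, 1/242=0.0041, 129/242=0.5331, 1/242=0.0041, 3/242=0.0124
Σp_1ᵢ² = 0.3346² + 0.1245² + 0.4747² + 0.0039² + 0.0623² = 0.111957 + 0.015500 + 0.225340 + 0.000015 + 0.003881 = 0.356693
B_1 = 1 / 0.356693 = 2.8035
Σp_4ᵢ² = 0.4463² + 0.0041² + 0.5331² + 0.0041² + 0.0124² = 0.199184 + 0.000017 + 0.284196 + 0.000017 + 0.000154 = 0.483568
B_4 = 1 / 0.483568 = 2.0680
Highest B → broadest niche (most generalist): species 1 (B = 2.80).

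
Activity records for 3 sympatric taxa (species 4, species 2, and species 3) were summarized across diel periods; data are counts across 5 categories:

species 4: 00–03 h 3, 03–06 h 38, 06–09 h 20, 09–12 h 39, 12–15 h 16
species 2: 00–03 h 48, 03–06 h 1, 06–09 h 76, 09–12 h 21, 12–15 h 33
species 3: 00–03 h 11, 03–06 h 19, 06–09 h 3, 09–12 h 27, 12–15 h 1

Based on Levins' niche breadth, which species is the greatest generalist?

Proportions for species 4 (n=116): 3/116=0.0259, 38/116=0.3276, 20/116=0.1724, 39/116=0.3362, 16/116=0.1379
Proportions for species 2 (n=179): 48/179=0.2682, 1/179=0.0056, 76/179=0.4246, 21/179=0.1173, 33/179=0.1844
Proportions for species 3 (n=61): 11/61=0.1803, 19/61=0.3115, 3/61=0.0492, 27/61=0.4426, 1/61=0.0164
Σp_4ᵢ² = 0.0259² + 0.3276² + 0.1724² + 0.3362² + 0.1379² = 0.000671 + 0.107322 + 0.029722 + 0.113030 + 0.019016 = 0.269761
B_4 = 1 / 0.269761 = 3.7070
Σp_2ᵢ² = 0.2682² + 0.0056² + 0.4246² + 0.1173² + 0.1844² = 0.071931 + 0.000031 + 0.180285 + 0.013759 + 0.034003 = 0.300009
B_2 = 1 / 0.300009 = 3.3332
Σp_3ᵢ² = 0.1803² + 0.3115² + 0.0492² + 0.4426² + 0.0164² = 0.032508 + 0.097032 + 0.002421 + 0.195895 + 0.000269 = 0.328125
B_3 = 1 / 0.328125 = 3.0476
Highest B → broadest niche (most generalist): species 4 (B = 3.71).

species 4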